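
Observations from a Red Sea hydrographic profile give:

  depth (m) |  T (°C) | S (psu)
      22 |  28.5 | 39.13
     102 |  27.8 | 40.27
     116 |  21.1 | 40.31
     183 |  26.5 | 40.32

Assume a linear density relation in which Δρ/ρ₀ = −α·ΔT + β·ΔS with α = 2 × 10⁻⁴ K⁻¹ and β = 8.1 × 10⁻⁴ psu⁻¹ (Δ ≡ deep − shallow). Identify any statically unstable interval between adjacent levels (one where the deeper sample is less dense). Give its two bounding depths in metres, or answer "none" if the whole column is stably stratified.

Evaluate Δρ/ρ₀ = −αΔT + βΔS across each adjacent pair:
  22–102 m: −αΔT+βΔS = −(2 × 10⁻⁴)(-0.7)+(8.1 × 10⁻⁴)(+1.14) = 1.1 × 10⁻³ → stable
  102–116 m: −αΔT+βΔS = −(2 × 10⁻⁴)(-6.7)+(8.1 × 10⁻⁴)(+0.04) = 1.4 × 10⁻³ → stable
  116–183 m: −αΔT+βΔS = −(2 × 10⁻⁴)(+5.4)+(8.1 × 10⁻⁴)(+0.01) = -1.1 × 10⁻³ → UNSTABLE
The 116–183 m interval has Δρ < 0: lighter water underlies denser water.

116–183 m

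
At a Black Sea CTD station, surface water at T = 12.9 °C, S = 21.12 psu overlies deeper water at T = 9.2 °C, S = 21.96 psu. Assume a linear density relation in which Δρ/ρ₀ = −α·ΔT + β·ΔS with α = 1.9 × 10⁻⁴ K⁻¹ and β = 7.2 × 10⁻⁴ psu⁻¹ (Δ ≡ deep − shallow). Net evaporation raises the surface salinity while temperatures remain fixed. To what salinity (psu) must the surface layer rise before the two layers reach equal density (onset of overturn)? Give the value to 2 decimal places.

22.94 psu

Neutral buoyancy requires −α(T_deep − T_surf) + β(S_deep − S_surf′) = 0.
S_surf′ = S_deep − (α/β)·ΔT = 21.96 − (1.9 × 10⁻⁴/7.2 × 10⁻⁴)·(-3.7) = 22.9364 psu.
Increase required: 22.9364 − 21.12 = 1.8164 psu.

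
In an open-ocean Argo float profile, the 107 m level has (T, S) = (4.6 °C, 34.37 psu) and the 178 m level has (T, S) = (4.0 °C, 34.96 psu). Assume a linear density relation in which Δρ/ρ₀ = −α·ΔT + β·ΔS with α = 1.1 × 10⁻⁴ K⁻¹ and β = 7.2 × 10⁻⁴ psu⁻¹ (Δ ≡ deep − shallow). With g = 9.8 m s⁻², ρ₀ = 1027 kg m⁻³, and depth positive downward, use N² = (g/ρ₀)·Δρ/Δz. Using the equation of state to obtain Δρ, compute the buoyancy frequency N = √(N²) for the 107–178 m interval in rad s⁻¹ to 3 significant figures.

ΔT = -0.6 K, ΔS = +0.59 psu (deep − shallow).
Δρ/ρ₀ = −αΔT + βΔS = 6.60 × 10⁻⁵ + 4.248 × 10⁻⁴ = 4.908 × 10⁻⁴, so Δρ ≈ 0.5041 kg m⁻³.
N² = (g/ρ₀)·Δρ/Δz = g·(Δρ/ρ₀)/Δz = 9.8 × 4.908 × 10⁻⁴ / 71 = 6.7744 × 10⁻⁵ s⁻².
N = √(6.7744 × 10⁻⁵) = 8.2307 × 10⁻³ rad s⁻¹ ≈ 8.23 × 10⁻³ rad s⁻¹.

8.23 × 10⁻³ rad s⁻¹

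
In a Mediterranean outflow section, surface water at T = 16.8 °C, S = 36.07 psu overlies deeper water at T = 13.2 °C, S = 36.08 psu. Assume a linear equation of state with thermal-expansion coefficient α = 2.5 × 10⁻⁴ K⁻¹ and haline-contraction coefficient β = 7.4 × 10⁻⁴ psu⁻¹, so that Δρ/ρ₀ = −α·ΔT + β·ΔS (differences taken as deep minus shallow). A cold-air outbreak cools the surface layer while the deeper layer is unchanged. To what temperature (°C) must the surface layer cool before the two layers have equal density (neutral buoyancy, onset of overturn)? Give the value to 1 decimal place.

Neutral buoyancy requires Δρ = 0, i.e. −α(T_deep − T_surf′) + β(S_deep − S_surf) = 0.
T_surf′ = T_deep − (β/α)·ΔS = 13.2 − (7.4 × 10⁻⁴/2.5 × 10⁻⁴)·(+0.01) = 13.170 °C.
Cooling required: 16.8 − (13.170) = 3.630 °C.

13.2 °C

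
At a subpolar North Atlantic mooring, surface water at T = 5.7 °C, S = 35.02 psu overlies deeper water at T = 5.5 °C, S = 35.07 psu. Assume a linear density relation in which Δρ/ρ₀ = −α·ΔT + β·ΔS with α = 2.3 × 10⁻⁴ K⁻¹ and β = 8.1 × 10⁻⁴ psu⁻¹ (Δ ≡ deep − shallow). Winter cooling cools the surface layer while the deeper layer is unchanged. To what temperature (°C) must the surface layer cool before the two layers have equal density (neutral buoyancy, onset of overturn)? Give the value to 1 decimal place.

Neutral buoyancy requires Δρ = 0, i.e. −α(T_deep − T_surf′) + β(S_deep − S_surf) = 0.
T_surf′ = T_deep − (β/α)·ΔS = 5.5 − (8.1 × 10⁻⁴/2.3 × 10⁻⁴)·(+0.05) = 5.324 °C.
Cooling required: 5.7 − (5.324) = 0.376 °C.

5.3 °C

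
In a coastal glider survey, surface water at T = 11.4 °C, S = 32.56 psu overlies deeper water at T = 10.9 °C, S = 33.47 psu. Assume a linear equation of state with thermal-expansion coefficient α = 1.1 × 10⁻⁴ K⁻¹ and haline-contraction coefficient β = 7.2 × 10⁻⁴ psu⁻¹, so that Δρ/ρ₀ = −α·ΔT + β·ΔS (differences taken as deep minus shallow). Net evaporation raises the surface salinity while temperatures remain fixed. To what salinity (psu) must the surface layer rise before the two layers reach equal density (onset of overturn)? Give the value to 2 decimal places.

33.55 psu

Neutral buoyancy requires −α(T_deep − T_surf) + β(S_deep − S_surf′) = 0.
S_surf′ = S_deep − (α/β)·ΔT = 33.47 − (1.1 × 10⁻⁴/7.2 × 10⁻⁴)·(-0.5) = 33.5464 psu.
Increase required: 33.5464 − 32.56 = 0.9864 psu.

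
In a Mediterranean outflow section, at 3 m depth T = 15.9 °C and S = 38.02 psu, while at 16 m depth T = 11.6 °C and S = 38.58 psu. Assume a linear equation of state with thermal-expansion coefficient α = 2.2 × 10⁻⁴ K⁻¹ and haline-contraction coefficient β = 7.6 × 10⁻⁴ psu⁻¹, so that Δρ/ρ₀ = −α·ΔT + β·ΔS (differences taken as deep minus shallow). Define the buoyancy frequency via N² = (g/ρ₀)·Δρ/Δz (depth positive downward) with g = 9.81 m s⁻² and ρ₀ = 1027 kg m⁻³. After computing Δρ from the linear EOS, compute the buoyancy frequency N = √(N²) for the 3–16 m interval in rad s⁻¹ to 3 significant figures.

0.0322 rad s⁻¹

ΔT = -4.3 K, ΔS = +0.56 psu (deep − shallow).
Δρ/ρ₀ = −αΔT + βΔS = 9.46 × 10⁻⁴ + 4.256 × 10⁻⁴ = 1.3716 × 10⁻³, so Δρ ≈ 1.409 kg m⁻³.
N² = (g/ρ₀)·Δρ/Δz = g·(Δρ/ρ₀)/Δz = 9.81 × 1.3716 × 10⁻³ / 13 = 1.0350 × 10⁻³ s⁻².
N = √(1.0350 × 10⁻³) = 0.032171 rad s⁻¹ ≈ 0.0322 rad s⁻¹.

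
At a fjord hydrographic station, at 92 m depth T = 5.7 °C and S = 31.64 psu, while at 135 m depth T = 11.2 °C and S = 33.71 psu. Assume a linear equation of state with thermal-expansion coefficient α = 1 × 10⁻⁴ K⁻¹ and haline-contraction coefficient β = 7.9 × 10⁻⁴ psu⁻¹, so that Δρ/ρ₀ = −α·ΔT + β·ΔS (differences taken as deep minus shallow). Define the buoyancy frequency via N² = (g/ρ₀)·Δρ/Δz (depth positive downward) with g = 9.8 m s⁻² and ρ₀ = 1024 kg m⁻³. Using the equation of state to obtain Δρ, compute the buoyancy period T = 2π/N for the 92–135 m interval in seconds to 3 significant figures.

400 s

ΔT = +5.5 K, ΔS = +2.07 psu (deep − shallow).
Δρ/ρ₀ = −αΔT + βΔS = -5.50 × 10⁻⁴ + 1.6353 × 10⁻³ = 1.0853 × 10⁻³, so Δρ ≈ 1.111 kg m⁻³.
N² = (g/ρ₀)·Δρ/Δz = g·(Δρ/ρ₀)/Δz = 9.8 × 1.0853 × 10⁻³ / 43 = 2.4735 × 10⁻⁴ s⁻².
N = √(2.4735 × 10⁻⁴) = 0.015727 rad s⁻¹ → T = 2π/N = 399.52 s ≈ 400 s.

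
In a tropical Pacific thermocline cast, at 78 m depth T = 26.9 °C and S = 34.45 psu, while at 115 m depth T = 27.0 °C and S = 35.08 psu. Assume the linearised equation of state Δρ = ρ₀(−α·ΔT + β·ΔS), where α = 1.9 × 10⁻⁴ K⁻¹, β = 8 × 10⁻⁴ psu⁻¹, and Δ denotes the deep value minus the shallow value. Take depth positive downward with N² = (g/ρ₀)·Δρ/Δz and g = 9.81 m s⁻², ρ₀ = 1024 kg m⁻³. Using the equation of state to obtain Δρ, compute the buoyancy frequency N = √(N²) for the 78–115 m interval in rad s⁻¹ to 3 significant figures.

0.0113 rad s⁻¹

ΔT = +0.1 K, ΔS = +0.63 psu (deep − shallow).
Δρ/ρ₀ = −αΔT + βΔS = -1.90 × 10⁻⁵ + 5.04 × 10⁻⁴ = 4.85 × 10⁻⁴, so Δρ ≈ 0.4966 kg m⁻³.
N² = (g/ρ₀)·Δρ/Δz = g·(Δρ/ρ₀)/Δz = 9.81 × 4.85 × 10⁻⁴ / 37 = 1.2859 × 10⁻⁴ s⁻².
N = √(1.2859 × 10⁻⁴) = 0.011340 rad s⁻¹ ≈ 0.0113 rad s⁻¹.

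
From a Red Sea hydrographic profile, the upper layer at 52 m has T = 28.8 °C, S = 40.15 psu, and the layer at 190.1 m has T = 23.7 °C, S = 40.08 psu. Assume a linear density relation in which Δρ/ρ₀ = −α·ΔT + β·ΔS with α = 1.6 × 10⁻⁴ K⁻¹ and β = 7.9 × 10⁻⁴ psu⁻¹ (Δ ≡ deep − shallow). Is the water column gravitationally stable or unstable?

stable

ΔT = 23.7 − 28.8 = -5.1 K and ΔS = 40.08 − 40.15 = -0.07 psu (deep − shallow).
−αΔT = 8.16 × 10⁻⁴; βΔS = -5.53 × 10⁻⁵; sum Δρ/ρ₀ = 7.607 × 10⁻⁴.
Δρ/ρ₀ > 0, so Δρ > 0: deeper water is denser → statically stable.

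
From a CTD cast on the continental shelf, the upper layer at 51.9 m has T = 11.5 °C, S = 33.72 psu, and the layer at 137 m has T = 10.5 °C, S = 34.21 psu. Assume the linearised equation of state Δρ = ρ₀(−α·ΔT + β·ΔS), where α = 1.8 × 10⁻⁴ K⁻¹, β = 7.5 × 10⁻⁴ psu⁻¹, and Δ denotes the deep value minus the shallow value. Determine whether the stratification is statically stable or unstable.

ΔT = 10.5 − 11.5 = -1.0 K and ΔS = 34.21 − 33.72 = +0.49 psu (deep − shallow).
−αΔT = 1.80 × 10⁻⁴; βΔS = 3.675 × 10⁻⁴; sum Δρ/ρ₀ = 5.475 × 10⁻⁴.
Δρ/ρ₀ > 0, so Δρ > 0: deeper water is denser → statically stable.

stable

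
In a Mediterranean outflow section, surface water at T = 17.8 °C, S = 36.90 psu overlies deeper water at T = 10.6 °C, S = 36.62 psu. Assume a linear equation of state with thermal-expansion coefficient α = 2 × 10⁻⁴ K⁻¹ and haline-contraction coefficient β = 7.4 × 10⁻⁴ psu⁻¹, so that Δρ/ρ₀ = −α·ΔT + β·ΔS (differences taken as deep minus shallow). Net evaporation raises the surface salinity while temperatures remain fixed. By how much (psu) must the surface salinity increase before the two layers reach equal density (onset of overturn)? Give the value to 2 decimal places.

Neutral buoyancy requires −α(T_deep − T_surf) + β(S_deep − S_surf′) = 0.
S_surf′ = S_deep − (α/β)·ΔT = 36.62 − (2 × 10⁻⁴/7.4 × 10⁻⁴)·(-7.2) = 38.5659 psu.
Increase required: 38.5659 − 36.90 = 1.6659 psu.

1.67 psu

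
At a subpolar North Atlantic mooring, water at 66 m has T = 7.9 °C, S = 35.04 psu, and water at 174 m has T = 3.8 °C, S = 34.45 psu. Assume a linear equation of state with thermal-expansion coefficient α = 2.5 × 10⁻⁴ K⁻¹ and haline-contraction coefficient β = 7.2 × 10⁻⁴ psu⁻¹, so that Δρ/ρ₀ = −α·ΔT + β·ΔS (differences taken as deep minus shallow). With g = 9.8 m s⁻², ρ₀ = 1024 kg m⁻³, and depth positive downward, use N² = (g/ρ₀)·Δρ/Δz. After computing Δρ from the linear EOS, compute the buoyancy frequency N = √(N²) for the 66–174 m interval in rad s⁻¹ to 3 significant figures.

7.38 × 10⁻³ rad s⁻¹

ΔT = -4.1 K, ΔS = -0.59 psu (deep − shallow).
Δρ/ρ₀ = −αΔT + βΔS = 1.025 × 10⁻³ − 4.248 × 10⁻⁴ = 6.002 × 10⁻⁴, so Δρ ≈ 0.6146 kg m⁻³.
N² = (g/ρ₀)·Δρ/Δz = g·(Δρ/ρ₀)/Δz = 9.8 × 6.002 × 10⁻⁴ / 108 = 5.4463 × 10⁻⁵ s⁻².
N = √(5.4463 × 10⁻⁵) = 7.3799 × 10⁻³ rad s⁻¹ ≈ 7.38 × 10⁻³ rad s⁻¹.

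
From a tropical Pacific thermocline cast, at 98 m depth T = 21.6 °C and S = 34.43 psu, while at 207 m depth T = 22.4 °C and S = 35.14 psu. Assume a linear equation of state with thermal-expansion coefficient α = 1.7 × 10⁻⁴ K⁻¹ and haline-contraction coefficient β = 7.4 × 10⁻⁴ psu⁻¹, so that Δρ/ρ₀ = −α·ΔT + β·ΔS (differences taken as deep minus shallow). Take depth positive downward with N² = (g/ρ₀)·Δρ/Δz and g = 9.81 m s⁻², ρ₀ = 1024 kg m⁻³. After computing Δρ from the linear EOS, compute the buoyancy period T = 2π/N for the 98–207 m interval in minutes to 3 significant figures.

ΔT = +0.8 K, ΔS = +0.71 psu (deep − shallow).
Δρ/ρ₀ = −αΔT + βΔS = -1.36 × 10⁻⁴ + 5.254 × 10⁻⁴ = 3.894 × 10⁻⁴, so Δρ ≈ 0.3987 kg m⁻³.
N² = (g/ρ₀)·Δρ/Δz = g·(Δρ/ρ₀)/Δz = 9.81 × 3.894 × 10⁻⁴ / 109 = 3.5046 × 10⁻⁵ s⁻².
N = √(3.5046 × 10⁻⁵) = 5.9200 × 10⁻³ rad s⁻¹ → T = 2π/N = 1.0613 × 10³ s = 17.688 min ≈ 17.7 min.

17.7 min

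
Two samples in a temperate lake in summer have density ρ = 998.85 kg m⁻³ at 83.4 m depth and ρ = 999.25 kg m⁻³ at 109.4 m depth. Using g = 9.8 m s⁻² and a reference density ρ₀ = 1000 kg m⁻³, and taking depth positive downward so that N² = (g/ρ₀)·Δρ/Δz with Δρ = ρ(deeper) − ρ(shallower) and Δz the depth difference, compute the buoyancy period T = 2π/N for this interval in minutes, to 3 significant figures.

Δρ = 999.25 − 998.85 = 0.40 kg m⁻³ over Δz = 109.4 − 83.4 = 26 m.
N² = (9.8/1000) × (0.40/26) = 1.5077 × 10⁻⁴ s⁻².
N = √(1.5077 × 10⁻⁴) = 0.012279 rad s⁻¹, so T = 2π/N = 511.70 s = 8.5283 min ≈ 8.53 min.

8.53 min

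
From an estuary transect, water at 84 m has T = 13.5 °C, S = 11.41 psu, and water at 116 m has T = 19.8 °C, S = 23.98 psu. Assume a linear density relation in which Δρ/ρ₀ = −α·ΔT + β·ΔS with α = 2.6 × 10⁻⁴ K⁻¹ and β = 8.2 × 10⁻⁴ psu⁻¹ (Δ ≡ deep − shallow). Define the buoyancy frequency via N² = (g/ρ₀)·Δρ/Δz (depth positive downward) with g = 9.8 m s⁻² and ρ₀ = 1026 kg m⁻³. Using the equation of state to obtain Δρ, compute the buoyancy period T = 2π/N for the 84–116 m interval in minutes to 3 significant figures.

ΔT = +6.3 K, ΔS = +12.57 psu (deep − shallow).
Δρ/ρ₀ = −αΔT + βΔS = -1.638 × 10⁻³ + 0.0103074 = 8.6694 × 10⁻³, so Δρ ≈ 8.895 kg m⁻³.
N² = (g/ρ₀)·Δρ/Δz = g·(Δρ/ρ₀)/Δz = 9.8 × 8.6694 × 10⁻³ / 32 = 2.6550 × 10⁻³ s⁻².
N = √(2.6550 × 10⁻³) = 0.051527 rad s⁻¹ → T = 2π/N = 121.94 s = 2.0323 min ≈ 2.03 min.

2.03 min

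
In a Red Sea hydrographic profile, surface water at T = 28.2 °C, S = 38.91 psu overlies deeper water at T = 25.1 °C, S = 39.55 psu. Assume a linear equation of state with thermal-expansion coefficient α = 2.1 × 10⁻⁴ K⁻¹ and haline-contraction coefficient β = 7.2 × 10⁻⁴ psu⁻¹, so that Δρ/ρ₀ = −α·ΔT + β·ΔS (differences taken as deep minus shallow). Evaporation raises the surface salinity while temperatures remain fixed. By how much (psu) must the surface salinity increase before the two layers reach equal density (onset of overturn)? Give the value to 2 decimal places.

1.54 psu

Neutral buoyancy requires −α(T_deep − T_surf) + β(S_deep − S_surf′) = 0.
S_surf′ = S_deep − (α/β)·ΔT = 39.55 − (2.1 × 10⁻⁴/7.2 × 10⁻⁴)·(-3.1) = 40.4542 psu.
Increase required: 40.4542 − 38.91 = 1.5442 psu.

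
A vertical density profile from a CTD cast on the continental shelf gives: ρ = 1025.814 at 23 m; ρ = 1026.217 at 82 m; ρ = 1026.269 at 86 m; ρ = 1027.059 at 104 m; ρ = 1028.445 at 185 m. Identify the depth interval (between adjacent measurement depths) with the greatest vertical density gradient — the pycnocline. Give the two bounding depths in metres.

Compute the density gradient over each adjacent pair:
  23–82 m: Δρ/Δz = 0.403/59 = 6.8 × 10⁻³ kg m⁻⁴
  82–86 m: Δρ/Δz = 0.052/4 = 0.013 kg m⁻⁴
  86–104 m: Δρ/Δz = 0.790/18 = 0.044 kg m⁻⁴
  104–185 m: Δρ/Δz = 1.386/81 = 0.017 kg m⁻⁴
The largest gradient is in the 86–104 m interval — the pycnocline.

86–104 m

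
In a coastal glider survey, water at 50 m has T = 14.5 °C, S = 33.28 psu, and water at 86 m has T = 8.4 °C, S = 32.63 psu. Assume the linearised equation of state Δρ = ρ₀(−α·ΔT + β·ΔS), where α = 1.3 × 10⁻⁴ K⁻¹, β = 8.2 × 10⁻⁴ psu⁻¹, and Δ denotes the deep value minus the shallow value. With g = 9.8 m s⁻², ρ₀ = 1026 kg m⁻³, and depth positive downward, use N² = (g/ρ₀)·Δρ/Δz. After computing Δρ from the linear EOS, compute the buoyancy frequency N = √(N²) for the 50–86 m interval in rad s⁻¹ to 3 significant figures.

8.41 × 10⁻³ rad s⁻¹

ΔT = -6.1 K, ΔS = -0.65 psu (deep − shallow).
Δρ/ρ₀ = −αΔT + βΔS = 7.93 × 10⁻⁴ − 5.33 × 10⁻⁴ = 2.60 × 10⁻⁴, so Δρ ≈ 0.2668 kg m⁻³.
N² = (g/ρ₀)·Δρ/Δz = g·(Δρ/ρ₀)/Δz = 9.8 × 2.60 × 10⁻⁴ / 36 = 7.0778 × 10⁻⁵ s⁻².
N = √(7.0778 × 10⁻⁵) = 8.4130 × 10⁻³ rad s⁻¹ ≈ 8.41 × 10⁻³ rad s⁻¹.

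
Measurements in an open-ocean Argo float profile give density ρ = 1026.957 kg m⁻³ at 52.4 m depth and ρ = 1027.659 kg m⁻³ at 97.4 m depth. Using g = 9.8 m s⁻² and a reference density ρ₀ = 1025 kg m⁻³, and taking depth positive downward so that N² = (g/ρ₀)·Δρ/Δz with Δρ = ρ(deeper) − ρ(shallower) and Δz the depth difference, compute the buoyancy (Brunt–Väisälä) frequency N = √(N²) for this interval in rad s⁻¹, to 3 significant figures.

Δρ = 1027.659 − 1026.957 = 0.702 kg m⁻³ over Δz = 97.4 − 52.4 = 45 m.
N² = (9.8/1025) × (0.702/45) = 1.4915 × 10⁻⁴ s⁻².
N = √(1.4915 × 10⁻⁴) = 0.012213 rad s⁻¹ ≈ 0.0122 rad s⁻¹.

0.0122 rad s⁻¹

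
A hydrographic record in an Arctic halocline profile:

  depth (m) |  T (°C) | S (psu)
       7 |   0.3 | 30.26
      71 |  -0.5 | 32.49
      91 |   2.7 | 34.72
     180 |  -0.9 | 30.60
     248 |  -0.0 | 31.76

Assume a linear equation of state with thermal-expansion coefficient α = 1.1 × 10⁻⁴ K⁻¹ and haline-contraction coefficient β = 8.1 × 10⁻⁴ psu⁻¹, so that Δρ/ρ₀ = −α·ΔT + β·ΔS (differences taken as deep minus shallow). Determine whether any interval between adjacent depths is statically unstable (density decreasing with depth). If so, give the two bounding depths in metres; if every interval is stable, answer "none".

Evaluate Δρ/ρ₀ = −αΔT + βΔS across each adjacent pair:
  7–71 m: −αΔT+βΔS = −(1.1 × 10⁻⁴)(-0.8)+(8.1 × 10⁻⁴)(+2.23) = 1.9 × 10⁻³ → stable
  71–91 m: −αΔT+βΔS = −(1.1 × 10⁻⁴)(+3.2)+(8.1 × 10⁻⁴)(+2.23) = 1.5 × 10⁻³ → stable
  91–180 m: −αΔT+βΔS = −(1.1 × 10⁻⁴)(-3.6)+(8.1 × 10⁻⁴)(-4.12) = -2.9 × 10⁻³ → UNSTABLE
  180–248 m: −αΔT+βΔS = −(1.1 × 10⁻⁴)(+0.9)+(8.1 × 10⁻⁴)(+1.16) = 8.4 × 10⁻⁴ → stable
The 91–180 m interval has Δρ < 0: lighter water underlies denser water.

91–180 m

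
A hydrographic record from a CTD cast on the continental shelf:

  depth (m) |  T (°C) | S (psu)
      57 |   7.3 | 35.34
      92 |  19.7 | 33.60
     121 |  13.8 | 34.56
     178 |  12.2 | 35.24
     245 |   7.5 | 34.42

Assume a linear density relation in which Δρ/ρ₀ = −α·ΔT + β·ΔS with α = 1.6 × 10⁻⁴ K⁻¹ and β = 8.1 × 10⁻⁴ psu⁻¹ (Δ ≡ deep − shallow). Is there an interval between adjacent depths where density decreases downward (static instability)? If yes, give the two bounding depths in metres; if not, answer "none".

Evaluate Δρ/ρ₀ = −αΔT + βΔS across each adjacent pair:
  57–92 m: −αΔT+βΔS = −(1.6 × 10⁻⁴)(+12.4)+(8.1 × 10⁻⁴)(-1.74) = -3.4 × 10⁻³ → UNSTABLE
  92–121 m: −αΔT+βΔS = −(1.6 × 10⁻⁴)(-5.9)+(8.1 × 10⁻⁴)(+0.96) = 1.7 × 10⁻³ → stable
  121–178 m: −αΔT+βΔS = −(1.6 × 10⁻⁴)(-1.6)+(8.1 × 10⁻⁴)(+0.68) = 8.1 × 10⁻⁴ → stable
  178–245 m: −αΔT+βΔS = −(1.6 × 10⁻⁴)(-4.7)+(8.1 × 10⁻⁴)(-0.82) = 8.8 × 10⁻⁵ → stable
The 57–92 m interval has Δρ < 0: lighter water underlies denser water.

57–92 m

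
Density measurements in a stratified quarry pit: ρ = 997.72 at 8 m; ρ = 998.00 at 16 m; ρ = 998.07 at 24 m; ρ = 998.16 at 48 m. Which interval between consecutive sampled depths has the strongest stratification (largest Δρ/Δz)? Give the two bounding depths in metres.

8–16 m

Compute the density gradient over each adjacent pair:
  8–16 m: Δρ/Δz = 0.28/8 = 0.035 kg m⁻⁴
  16–24 m: Δρ/Δz = 0.07/8 = 8.8 × 10⁻³ kg m⁻⁴
  24–48 m: Δρ/Δz = 0.09/24 = 3.7 × 10⁻³ kg m⁻⁴
The largest gradient is in the 8–16 m interval — the pycnocline.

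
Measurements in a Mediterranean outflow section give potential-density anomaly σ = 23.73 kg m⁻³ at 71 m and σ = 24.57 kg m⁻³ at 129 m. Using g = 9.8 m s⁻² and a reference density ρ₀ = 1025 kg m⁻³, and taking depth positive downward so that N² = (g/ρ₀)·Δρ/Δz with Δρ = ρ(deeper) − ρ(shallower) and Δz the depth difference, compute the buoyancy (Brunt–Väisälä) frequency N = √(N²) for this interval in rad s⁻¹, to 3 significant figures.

Δρ = 1024.57 − 1023.73 = 0.84 kg m⁻³ over Δz = 129 − 71 = 58 m.
N² = (9.8/1025) × (0.84/58) = 1.3847 × 10⁻⁴ s⁻².
N = √(1.3847 × 10⁻⁴) = 0.011767 rad s⁻¹ ≈ 0.0118 rad s⁻¹.

0.0118 rad s⁻¹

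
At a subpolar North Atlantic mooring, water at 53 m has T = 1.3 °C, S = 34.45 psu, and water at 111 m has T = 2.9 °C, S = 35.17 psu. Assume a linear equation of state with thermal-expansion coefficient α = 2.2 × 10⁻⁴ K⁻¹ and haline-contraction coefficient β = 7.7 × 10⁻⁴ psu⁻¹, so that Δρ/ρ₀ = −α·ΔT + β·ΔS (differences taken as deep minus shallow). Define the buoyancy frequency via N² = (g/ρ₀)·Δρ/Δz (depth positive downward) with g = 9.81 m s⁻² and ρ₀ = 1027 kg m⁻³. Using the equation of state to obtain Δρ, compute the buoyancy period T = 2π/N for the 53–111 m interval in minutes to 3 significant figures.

ΔT = +1.6 K, ΔS = +0.72 psu (deep − shallow).
Δρ/ρ₀ = −αΔT + βΔS = -3.52 × 10⁻⁴ + 5.544 × 10⁻⁴ = 2.024 × 10⁻⁴, so Δρ ≈ 0.2079 kg m⁻³.
N² = (g/ρ₀)·Δρ/Δz = g·(Δρ/ρ₀)/Δz = 9.81 × 2.024 × 10⁻⁴ / 58 = 3.4234 × 10⁻⁵ s⁻².
N = √(3.4234 × 10⁻⁵) = 5.8510 × 10⁻³ rad s⁻¹ → T = 2π/N = 1.0739 × 10³ s = 17.898 min ≈ 17.9 min.

17.9 min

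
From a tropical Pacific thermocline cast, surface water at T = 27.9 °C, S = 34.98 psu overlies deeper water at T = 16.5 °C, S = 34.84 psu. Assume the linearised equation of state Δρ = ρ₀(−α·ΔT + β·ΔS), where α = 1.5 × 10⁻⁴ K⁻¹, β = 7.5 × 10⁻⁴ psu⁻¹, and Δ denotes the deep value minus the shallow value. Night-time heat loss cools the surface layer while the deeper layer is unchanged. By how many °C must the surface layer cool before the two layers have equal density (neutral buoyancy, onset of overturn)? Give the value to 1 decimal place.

Neutral buoyancy requires Δρ = 0, i.e. −α(T_deep − T_surf′) + β(S_deep − S_surf) = 0.
T_surf′ = T_deep − (β/α)·ΔS = 16.5 − (7.5 × 10⁻⁴/1.5 × 10⁻⁴)·(-0.14) = 17.200 °C.
Cooling required: 27.9 − (17.200) = 10.700 °C.

10.7 °C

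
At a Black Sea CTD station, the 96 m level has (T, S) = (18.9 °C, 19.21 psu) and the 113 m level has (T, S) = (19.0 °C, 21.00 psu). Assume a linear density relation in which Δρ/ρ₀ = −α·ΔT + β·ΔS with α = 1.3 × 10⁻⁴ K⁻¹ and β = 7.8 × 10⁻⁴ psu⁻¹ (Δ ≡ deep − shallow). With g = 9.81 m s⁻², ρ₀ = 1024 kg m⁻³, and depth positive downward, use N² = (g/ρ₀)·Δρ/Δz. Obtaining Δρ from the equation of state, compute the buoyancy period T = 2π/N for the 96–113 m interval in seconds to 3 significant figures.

ΔT = +0.1 K, ΔS = +1.79 psu (deep − shallow).
Δρ/ρ₀ = −αΔT + βΔS = -1.30 × 10⁻⁵ + 1.3962 × 10⁻³ = 1.3832 × 10⁻³, so Δρ ≈ 1.416 kg m⁻³.
N² = (g/ρ₀)·Δρ/Δz = g·(Δρ/ρ₀)/Δz = 9.81 × 1.3832 × 10⁻³ / 17 = 7.9819 × 10⁻⁴ s⁻².
N = √(7.9819 × 10⁻⁴) = 0.028252 rad s⁻¹ → T = 2π/N = 222.40 s ≈ 222 s.

222 s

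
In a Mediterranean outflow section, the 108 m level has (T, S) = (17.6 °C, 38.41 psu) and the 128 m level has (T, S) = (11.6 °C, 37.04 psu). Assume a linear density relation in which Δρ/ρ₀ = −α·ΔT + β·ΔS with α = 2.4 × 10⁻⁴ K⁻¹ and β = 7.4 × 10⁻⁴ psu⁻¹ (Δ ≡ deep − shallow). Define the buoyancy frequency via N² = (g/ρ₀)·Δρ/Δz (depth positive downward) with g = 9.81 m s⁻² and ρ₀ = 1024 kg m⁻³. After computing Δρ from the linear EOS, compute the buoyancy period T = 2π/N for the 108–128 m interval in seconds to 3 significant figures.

435 s

ΔT = -6.0 K, ΔS = -1.37 psu (deep − shallow).
Δρ/ρ₀ = −αΔT + βΔS = 1.44 × 10⁻³ − 1.0138 × 10⁻³ = 4.262 × 10⁻⁴, so Δρ ≈ 0.4364 kg m⁻³.
N² = (g/ρ₀)·Δρ/Δz = g·(Δρ/ρ₀)/Δz = 9.81 × 4.262 × 10⁻⁴ / 20 = 2.0905 × 10⁻⁴ s⁻².
N = √(2.0905 × 10⁻⁴) = 0.014459 rad s⁻¹ → T = 2π/N = 434.55 s ≈ 435 s.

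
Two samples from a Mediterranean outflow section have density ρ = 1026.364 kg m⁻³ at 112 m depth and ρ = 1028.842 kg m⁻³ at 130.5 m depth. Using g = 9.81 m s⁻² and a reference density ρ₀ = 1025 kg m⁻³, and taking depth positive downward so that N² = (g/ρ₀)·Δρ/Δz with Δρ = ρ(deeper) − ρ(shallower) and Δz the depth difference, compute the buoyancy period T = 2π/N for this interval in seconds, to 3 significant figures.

Δρ = 1028.842 − 1026.364 = 2.478 kg m⁻³ over Δz = 130.5 − 112 = 18.5 m.
N² = (9.81/1025) × (2.478/18.5) = 1.2820 × 10⁻³ s⁻².
N = √(1.2820 × 10⁻³) = 0.035805 rad s⁻¹, so T = 2π/N = 175.48 s ≈ 175 s.
A positive N² confirms static stability across the interval.

175 s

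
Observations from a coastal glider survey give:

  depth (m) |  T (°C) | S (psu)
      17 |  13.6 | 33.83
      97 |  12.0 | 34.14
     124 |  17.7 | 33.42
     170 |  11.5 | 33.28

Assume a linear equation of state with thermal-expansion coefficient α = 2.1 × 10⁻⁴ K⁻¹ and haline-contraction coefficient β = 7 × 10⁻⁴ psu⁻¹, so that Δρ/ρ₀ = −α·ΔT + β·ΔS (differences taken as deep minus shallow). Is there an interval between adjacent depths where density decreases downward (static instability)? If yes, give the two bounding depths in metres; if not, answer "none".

97–124 m

Evaluate Δρ/ρ₀ = −αΔT + βΔS across each adjacent pair:
  17–97 m: −αΔT+βΔS = −(2.1 × 10⁻⁴)(-1.6)+(7 × 10⁻⁴)(+0.31) = 5.5 × 10⁻⁴ → stable
  97–124 m: −αΔT+βΔS = −(2.1 × 10⁻⁴)(+5.7)+(7 × 10⁻⁴)(-0.72) = -1.7 × 10⁻³ → UNSTABLE
  124–170 m: −αΔT+βΔS = −(2.1 × 10⁻⁴)(-6.2)+(7 × 10⁻⁴)(-0.14) = 1.2 × 10⁻³ → stable
The 97–124 m interval has Δρ < 0: lighter water underlies denser water.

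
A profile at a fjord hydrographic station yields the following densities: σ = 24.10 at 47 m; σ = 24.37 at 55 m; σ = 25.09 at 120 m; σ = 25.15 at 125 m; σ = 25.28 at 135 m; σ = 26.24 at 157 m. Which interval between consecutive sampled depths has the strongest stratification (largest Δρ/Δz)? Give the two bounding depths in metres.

135–157 m

Compute the density gradient over each adjacent pair:
  47–55 m: Δρ/Δz = 0.27/8 = 0.034 kg m⁻⁴
  55–120 m: Δρ/Δz = 0.72/65 = 0.011 kg m⁻⁴
  120–125 m: Δρ/Δz = 0.06/5 = 0.012 kg m⁻⁴
  125–135 m: Δρ/Δz = 0.13/10 = 0.013 kg m⁻⁴
  135–157 m: Δρ/Δz = 0.96/22 = 0.044 kg m⁻⁴
The largest gradient is in the 135–157 m interval — the pycnocline.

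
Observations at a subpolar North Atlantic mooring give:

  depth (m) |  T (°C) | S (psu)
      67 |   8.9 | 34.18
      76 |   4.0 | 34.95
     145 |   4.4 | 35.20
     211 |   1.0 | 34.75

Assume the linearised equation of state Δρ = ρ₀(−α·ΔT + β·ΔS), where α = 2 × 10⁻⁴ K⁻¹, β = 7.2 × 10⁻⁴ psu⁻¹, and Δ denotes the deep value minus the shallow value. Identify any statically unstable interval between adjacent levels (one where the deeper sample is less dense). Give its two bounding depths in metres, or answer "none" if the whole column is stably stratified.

none

Evaluate Δρ/ρ₀ = −αΔT + βΔS across each adjacent pair:
  67–76 m: −αΔT+βΔS = −(2 × 10⁻⁴)(-4.9)+(7.2 × 10⁻⁴)(+0.77) = 1.5 × 10⁻³ → stable
  76–145 m: −αΔT+βΔS = −(2 × 10⁻⁴)(+0.4)+(7.2 × 10⁻⁴)(+0.25) = 1.0 × 10⁻⁴ → stable
  145–211 m: −αΔT+βΔS = −(2 × 10⁻⁴)(-3.4)+(7.2 × 10⁻⁴)(-0.45) = 3.6 × 10⁻⁴ → stable
Every interval has Δρ > 0: the column is stably stratified throughout.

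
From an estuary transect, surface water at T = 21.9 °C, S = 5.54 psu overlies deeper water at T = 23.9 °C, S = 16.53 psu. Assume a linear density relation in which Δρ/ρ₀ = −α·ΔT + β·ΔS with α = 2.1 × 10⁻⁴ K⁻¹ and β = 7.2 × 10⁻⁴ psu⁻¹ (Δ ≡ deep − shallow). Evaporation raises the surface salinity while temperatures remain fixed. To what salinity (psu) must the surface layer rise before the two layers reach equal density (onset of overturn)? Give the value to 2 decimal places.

Neutral buoyancy requires −α(T_deep − T_surf) + β(S_deep − S_surf′) = 0.
S_surf′ = S_deep − (α/β)·ΔT = 16.53 − (2.1 × 10⁻⁴/7.2 × 10⁻⁴)·(+2.0) = 15.9467 psu.
Increase required: 15.9467 − 5.54 = 10.4067 psu.

15.95 psu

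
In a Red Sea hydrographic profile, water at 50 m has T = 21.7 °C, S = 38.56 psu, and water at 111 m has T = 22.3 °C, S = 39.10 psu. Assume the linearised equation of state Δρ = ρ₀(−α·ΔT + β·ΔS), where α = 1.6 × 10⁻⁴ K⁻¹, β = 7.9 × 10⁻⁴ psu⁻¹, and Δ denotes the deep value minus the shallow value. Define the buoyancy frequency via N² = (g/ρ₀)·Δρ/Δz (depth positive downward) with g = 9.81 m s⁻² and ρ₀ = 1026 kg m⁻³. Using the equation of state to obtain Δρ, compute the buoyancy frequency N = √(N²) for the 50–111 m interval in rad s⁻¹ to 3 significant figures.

7.29 × 10⁻³ rad s⁻¹

ΔT = +0.6 K, ΔS = +0.54 psu (deep − shallow).
Δρ/ρ₀ = −αΔT + βΔS = -9.60 × 10⁻⁵ + 4.266 × 10⁻⁴ = 3.306 × 10⁻⁴, so Δρ ≈ 0.3392 kg m⁻³.
N² = (g/ρ₀)·Δρ/Δz = g·(Δρ/ρ₀)/Δz = 9.81 × 3.306 × 10⁻⁴ / 61 = 5.3167 × 10⁻⁵ s⁻².
N = √(5.3167 × 10⁻⁵) = 7.2916 × 10⁻³ rad s⁻¹ ≈ 7.29 × 10⁻³ rad s⁻¹.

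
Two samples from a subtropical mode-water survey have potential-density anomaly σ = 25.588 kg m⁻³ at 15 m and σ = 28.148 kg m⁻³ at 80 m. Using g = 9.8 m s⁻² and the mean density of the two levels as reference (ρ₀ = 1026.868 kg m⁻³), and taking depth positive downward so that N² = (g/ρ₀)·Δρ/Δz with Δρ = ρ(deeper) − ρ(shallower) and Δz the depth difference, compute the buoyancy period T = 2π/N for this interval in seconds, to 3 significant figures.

Δρ = 1028.148 − 1025.588 = 2.560 kg m⁻³ over Δz = 80 − 15 = 65 m.
N² = (9.8/1026.868) × (2.560/65) = 3.7587 × 10⁻⁴ s⁻².
N = √(3.7587 × 10⁻⁴) = 0.019387 rad s⁻¹, so T = 2π/N = 324.09 s ≈ 324 s.

324 s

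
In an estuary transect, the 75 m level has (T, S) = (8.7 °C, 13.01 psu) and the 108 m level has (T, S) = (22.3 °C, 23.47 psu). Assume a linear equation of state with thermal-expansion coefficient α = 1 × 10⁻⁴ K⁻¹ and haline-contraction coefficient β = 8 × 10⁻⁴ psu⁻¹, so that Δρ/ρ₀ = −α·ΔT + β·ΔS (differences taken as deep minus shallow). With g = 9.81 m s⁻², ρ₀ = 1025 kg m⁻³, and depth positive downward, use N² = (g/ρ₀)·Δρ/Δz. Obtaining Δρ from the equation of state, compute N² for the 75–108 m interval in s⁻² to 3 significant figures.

ΔT = +13.6 K, ΔS = +10.46 psu (deep − shallow).
Δρ/ρ₀ = −αΔT + βΔS = -1.36 × 10⁻³ + 8.368 × 10⁻³ = 7.008 × 10⁻³, so Δρ ≈ 7.183 kg m⁻³.
N² = (g/ρ₀)·Δρ/Δz = g·(Δρ/ρ₀)/Δz = 9.81 × 7.008 × 10⁻³ / 33 = 2.0833 × 10⁻³ s⁻² ≈ 2.08 × 10⁻³ s⁻².

2.08 × 10⁻³ s⁻²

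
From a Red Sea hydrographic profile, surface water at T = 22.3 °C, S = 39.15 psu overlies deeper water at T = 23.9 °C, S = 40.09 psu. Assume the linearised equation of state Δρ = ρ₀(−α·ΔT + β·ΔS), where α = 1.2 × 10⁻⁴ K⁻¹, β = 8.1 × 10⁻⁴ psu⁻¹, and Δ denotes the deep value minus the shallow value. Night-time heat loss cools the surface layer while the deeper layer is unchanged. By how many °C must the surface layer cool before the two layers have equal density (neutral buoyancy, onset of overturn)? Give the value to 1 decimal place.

4.7 °C

Neutral buoyancy requires Δρ = 0, i.e. −α(T_deep − T_surf′) + β(S_deep − S_surf) = 0.
T_surf′ = T_deep − (β/α)·ΔS = 23.9 − (8.1 × 10⁻⁴/1.2 × 10⁻⁴)·(+0.94) = 17.555 °C.
Cooling required: 22.3 − (17.555) = 4.745 °C.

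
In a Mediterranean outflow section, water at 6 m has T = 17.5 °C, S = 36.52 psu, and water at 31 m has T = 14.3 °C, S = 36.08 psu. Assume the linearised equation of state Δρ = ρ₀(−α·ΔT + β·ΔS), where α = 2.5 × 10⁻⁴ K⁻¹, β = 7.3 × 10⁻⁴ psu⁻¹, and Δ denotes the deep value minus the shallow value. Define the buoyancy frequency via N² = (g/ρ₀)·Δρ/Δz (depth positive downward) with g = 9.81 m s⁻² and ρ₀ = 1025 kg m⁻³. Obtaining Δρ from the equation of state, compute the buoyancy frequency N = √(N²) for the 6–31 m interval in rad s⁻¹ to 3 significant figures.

ΔT = -3.2 K, ΔS = -0.44 psu (deep − shallow).
Δρ/ρ₀ = −αΔT + βΔS = 8.00 × 10⁻⁴ − 3.212 × 10⁻⁴ = 4.788 × 10⁻⁴, so Δρ ≈ 0.4908 kg m⁻³.
N² = (g/ρ₀)·Δρ/Δz = g·(Δρ/ρ₀)/Δz = 9.81 × 4.788 × 10⁻⁴ / 25 = 1.8788 × 10⁻⁴ s⁻².
N = √(1.8788 × 10⁻⁴) = 0.013707 rad s⁻¹ ≈ 0.0137 rad s⁻¹.

0.0137 rad s⁻¹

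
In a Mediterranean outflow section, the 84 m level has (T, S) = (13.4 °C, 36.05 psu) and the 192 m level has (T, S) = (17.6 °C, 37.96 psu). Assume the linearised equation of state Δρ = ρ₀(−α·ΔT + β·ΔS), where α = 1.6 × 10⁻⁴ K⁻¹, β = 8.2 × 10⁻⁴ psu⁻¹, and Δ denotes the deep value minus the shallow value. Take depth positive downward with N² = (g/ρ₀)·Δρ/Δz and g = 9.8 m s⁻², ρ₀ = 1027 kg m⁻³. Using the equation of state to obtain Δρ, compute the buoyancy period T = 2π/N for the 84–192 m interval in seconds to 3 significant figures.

ΔT = +4.2 K, ΔS = +1.91 psu (deep − shallow).
Δρ/ρ₀ = −αΔT + βΔS = -6.72 × 10⁻⁴ + 1.5662 × 10⁻³ = 8.942 × 10⁻⁴, so Δρ ≈ 0.9183 kg m⁻³.
N² = (g/ρ₀)·Δρ/Δz = g·(Δρ/ρ₀)/Δz = 9.8 × 8.942 × 10⁻⁴ / 108 = 8.1140 × 10⁻⁵ s⁻².
N = √(8.1140 × 10⁻⁵) = 9.0078 × 10⁻³ rad s⁻¹ → T = 2π/N = 697.53 s ≈ 698 s.

698 s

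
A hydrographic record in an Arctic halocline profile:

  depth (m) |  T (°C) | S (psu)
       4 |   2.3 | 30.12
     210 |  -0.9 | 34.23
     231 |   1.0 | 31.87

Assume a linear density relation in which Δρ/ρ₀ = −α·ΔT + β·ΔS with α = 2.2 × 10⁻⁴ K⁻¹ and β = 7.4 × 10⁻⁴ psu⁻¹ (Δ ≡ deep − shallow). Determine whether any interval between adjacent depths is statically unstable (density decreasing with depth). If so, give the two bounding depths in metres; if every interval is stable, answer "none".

Evaluate Δρ/ρ₀ = −αΔT + βΔS across each adjacent pair:
  4–210 m: −αΔT+βΔS = −(2.2 × 10⁻⁴)(-3.2)+(7.4 × 10⁻⁴)(+4.11) = 3.7 × 10⁻³ → stable
  210–231 m: −αΔT+βΔS = −(2.2 × 10⁻⁴)(+1.9)+(7.4 × 10⁻⁴)(-2.36) = -2.2 × 10⁻³ → UNSTABLE
The 210–231 m interval has Δρ < 0: lighter water underlies denser water.

210–231 m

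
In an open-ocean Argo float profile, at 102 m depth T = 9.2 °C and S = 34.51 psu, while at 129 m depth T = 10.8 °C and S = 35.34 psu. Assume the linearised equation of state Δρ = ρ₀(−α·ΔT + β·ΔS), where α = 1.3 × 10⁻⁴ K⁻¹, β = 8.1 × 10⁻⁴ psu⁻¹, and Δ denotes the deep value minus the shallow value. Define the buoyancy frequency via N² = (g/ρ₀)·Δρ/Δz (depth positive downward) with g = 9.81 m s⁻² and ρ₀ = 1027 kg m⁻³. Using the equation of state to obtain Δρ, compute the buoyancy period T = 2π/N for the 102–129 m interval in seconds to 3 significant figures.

ΔT = +1.6 K, ΔS = +0.83 psu (deep − shallow).
Δρ/ρ₀ = −αΔT + βΔS = -2.08 × 10⁻⁴ + 6.723 × 10⁻⁴ = 4.643 × 10⁻⁴, so Δρ ≈ 0.4768 kg m⁻³.
N² = (g/ρ₀)·Δρ/Δz = g·(Δρ/ρ₀)/Δz = 9.81 × 4.643 × 10⁻⁴ / 27 = 1.6870 × 10⁻⁴ s⁻².
N = √(1.6870 × 10⁻⁴) = 0.012988 rad s⁻¹ → T = 2π/N = 483.77 s ≈ 484 s.

484 s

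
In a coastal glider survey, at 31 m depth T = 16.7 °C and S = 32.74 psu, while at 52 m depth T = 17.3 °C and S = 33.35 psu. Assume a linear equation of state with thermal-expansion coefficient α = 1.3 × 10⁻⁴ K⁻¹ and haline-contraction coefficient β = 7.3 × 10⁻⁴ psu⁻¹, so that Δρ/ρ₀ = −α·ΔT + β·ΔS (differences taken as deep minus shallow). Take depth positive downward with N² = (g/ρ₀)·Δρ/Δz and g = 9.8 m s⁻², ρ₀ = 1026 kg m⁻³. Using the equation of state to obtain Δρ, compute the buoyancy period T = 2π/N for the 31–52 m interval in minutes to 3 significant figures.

8.00 min

ΔT = +0.6 K, ΔS = +0.61 psu (deep − shallow).
Δρ/ρ₀ = −αΔT + βΔS = -7.80 × 10⁻⁵ + 4.453 × 10⁻⁴ = 3.673 × 10⁻⁴, so Δρ ≈ 0.3768 kg m⁻³.
N² = (g/ρ₀)·Δρ/Δz = g·(Δρ/ρ₀)/Δz = 9.8 × 3.673 × 10⁻⁴ / 21 = 1.7141 × 10⁻⁴ s⁻².
N = √(1.7141 × 10⁻⁴) = 0.013092 rad s⁻¹ → T = 2π/N = 479.93 s = 7.9988 min ≈ 8.00 min.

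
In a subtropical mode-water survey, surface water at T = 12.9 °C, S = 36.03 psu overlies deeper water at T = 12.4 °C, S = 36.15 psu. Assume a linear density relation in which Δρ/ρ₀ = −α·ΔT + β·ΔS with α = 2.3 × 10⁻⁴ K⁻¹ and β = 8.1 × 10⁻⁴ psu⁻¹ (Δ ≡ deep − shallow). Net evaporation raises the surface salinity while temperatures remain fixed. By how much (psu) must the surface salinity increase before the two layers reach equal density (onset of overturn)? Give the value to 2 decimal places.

Neutral buoyancy requires −α(T_deep − T_surf) + β(S_deep − S_surf′) = 0.
S_surf′ = S_deep − (α/β)·ΔT = 36.15 − (2.3 × 10⁻⁴/8.1 × 10⁻⁴)·(-0.5) = 36.2920 psu.
Increase required: 36.2920 − 36.03 = 0.2620 psu.

0.26 psu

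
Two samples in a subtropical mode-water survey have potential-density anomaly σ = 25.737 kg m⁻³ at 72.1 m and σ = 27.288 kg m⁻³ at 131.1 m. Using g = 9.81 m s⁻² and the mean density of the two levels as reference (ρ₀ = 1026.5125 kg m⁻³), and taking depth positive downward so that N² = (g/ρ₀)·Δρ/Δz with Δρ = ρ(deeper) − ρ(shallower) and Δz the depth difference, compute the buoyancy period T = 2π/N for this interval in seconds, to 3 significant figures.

Δρ = 1027.288 − 1025.737 = 1.551 kg m⁻³ over Δz = 131.1 − 72.1 = 59 m.
N² = (9.81/1026.5125) × (1.551/59) = 2.5123 × 10⁻⁴ s⁻².
N = √(2.5123 × 10⁻⁴) = 0.015850 rad s⁻¹, so T = 2π/N = 396.42 s ≈ 396 s.

396 s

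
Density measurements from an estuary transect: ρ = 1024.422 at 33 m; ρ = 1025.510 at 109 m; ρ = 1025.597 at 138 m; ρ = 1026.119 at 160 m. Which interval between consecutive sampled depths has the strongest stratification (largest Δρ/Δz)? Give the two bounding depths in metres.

138–160 m

Compute the density gradient over each adjacent pair:
  33–109 m: Δρ/Δz = 1.088/76 = 0.014 kg m⁻⁴
  109–138 m: Δρ/Δz = 0.087/29 = 3.0 × 10⁻³ kg m⁻⁴
  138–160 m: Δρ/Δz = 0.522/22 = 0.024 kg m⁻⁴
The largest gradient is in the 138–160 m interval — the pycnocline.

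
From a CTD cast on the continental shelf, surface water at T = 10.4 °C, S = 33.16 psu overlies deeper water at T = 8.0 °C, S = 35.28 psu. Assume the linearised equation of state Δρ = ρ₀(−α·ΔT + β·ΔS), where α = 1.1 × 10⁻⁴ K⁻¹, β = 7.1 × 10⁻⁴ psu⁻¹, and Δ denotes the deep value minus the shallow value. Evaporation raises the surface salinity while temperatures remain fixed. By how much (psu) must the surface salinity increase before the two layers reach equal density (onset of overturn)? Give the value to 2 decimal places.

2.49 psu

Neutral buoyancy requires −α(T_deep − T_surf) + β(S_deep − S_surf′) = 0.
S_surf′ = S_deep − (α/β)·ΔT = 35.28 − (1.1 × 10⁻⁴/7.1 × 10⁻⁴)·(-2.4) = 35.6518 psu.
Increase required: 35.6518 − 33.16 = 2.4918 psu.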